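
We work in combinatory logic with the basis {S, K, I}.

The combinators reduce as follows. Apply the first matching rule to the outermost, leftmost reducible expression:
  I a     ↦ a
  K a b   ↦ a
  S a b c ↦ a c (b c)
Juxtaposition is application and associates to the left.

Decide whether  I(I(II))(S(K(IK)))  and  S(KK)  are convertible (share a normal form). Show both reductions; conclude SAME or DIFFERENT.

Term A:
  start: I(I(II))(S(K(IK)))
  →1  I(II)(S(K(IK)))
  →2  II(S(K(IK)))
  →3  I(S(K(IK)))
  →4  S(K(IK))
  →5  S(KK)

Term B:
  start: S(KK)

Answer: SAME — A ⇓ S(KK), B ⇓ S(KK)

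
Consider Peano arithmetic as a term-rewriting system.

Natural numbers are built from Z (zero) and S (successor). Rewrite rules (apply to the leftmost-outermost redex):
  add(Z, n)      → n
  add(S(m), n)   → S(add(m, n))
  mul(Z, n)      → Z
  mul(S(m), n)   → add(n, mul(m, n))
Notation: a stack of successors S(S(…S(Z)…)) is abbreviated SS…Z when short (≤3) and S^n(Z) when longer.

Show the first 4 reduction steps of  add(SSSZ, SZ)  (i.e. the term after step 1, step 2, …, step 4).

Answer: after 4 steps: S^4(Z)

Derivation:
  start: add(SSSZ, SZ)
  →1  S(add(SSZ, SZ))
  →2  S(S(add(SZ, SZ)))
  →3  S(S(S(add(Z, SZ))))
  →4  S^4(Z)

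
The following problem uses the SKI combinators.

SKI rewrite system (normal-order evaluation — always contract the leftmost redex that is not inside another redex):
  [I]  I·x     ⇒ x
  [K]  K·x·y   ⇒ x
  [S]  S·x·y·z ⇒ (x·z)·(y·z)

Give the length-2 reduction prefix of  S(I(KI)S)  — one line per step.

  start: S(I(KI)S)
  step 1: S(KIS)
  step 2: SI

Answer: after 2 steps: SI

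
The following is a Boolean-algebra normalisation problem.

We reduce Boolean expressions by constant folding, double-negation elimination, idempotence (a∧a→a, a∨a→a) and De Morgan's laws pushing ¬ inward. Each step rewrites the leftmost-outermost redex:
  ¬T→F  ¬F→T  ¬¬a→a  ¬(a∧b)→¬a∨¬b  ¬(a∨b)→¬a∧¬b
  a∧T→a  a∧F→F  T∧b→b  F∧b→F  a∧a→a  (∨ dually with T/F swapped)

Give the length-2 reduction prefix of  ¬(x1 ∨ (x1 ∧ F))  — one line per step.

  start: ¬(x1 ∨ (x1 ∧ F))
  →1  ¬x1 ∧ ¬(x1 ∧ F)
  →2  ¬x1 ∧ (¬x1 ∨ ¬F)

Answer: after 2 steps: ¬x1 ∧ (¬x1 ∨ ¬F)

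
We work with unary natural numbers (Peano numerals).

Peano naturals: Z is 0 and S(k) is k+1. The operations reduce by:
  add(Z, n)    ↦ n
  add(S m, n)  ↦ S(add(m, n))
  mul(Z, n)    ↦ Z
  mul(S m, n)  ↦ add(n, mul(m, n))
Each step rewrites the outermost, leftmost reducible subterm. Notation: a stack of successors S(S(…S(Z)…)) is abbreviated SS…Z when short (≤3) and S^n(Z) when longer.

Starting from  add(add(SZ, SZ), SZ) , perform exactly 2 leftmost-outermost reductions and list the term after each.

  start: add(add(SZ, SZ), SZ)
  →1  add(S(add(Z, SZ)), SZ)
  →2  S(add(add(Z, SZ), SZ))

Answer: after 2 steps: S(add(add(Z, SZ), SZ))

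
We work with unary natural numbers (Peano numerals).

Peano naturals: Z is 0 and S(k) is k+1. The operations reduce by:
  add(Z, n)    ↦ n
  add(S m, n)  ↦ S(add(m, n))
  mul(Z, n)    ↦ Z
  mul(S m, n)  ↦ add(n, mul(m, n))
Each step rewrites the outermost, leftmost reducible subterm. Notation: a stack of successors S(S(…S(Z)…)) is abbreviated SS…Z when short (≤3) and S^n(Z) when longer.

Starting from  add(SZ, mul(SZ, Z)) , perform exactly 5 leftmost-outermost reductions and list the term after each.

Answer: after 5 steps: SZ

Reduction:
  start: add(SZ, mul(SZ, Z))
  [1] S(add(Z, mul(SZ, Z)))
  [2] S(mul(SZ, Z))
  [3] S(add(Z, mul(Z, Z)))
  [4] S(mul(Z, Z))
  [5] SZ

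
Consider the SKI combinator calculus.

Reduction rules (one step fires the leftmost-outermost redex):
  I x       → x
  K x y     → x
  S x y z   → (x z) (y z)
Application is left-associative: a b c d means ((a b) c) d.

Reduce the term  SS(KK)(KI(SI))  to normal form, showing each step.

Answer: normal form = SIK  (in 3 steps)

Derivation:
  start: SS(KK)(KI(SI))
  step 1: S(KI(SI))(KK(KI(SI)))
  step 2: SI(KK(KI(SI)))
  step 3: SIK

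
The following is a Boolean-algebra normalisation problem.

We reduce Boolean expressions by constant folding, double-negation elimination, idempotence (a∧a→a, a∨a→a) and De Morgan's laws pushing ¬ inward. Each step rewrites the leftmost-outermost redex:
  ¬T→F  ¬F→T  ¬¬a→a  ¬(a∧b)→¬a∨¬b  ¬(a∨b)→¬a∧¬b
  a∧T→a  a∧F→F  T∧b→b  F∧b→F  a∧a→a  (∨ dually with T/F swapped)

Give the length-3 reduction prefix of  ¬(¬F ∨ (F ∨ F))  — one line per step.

  start: ¬(¬F ∨ (F ∨ F))
  →1  ¬¬F ∧ ¬(F ∨ F)
  →2  F ∧ ¬(F ∨ F)
  →3  F

Answer: after 3 steps: F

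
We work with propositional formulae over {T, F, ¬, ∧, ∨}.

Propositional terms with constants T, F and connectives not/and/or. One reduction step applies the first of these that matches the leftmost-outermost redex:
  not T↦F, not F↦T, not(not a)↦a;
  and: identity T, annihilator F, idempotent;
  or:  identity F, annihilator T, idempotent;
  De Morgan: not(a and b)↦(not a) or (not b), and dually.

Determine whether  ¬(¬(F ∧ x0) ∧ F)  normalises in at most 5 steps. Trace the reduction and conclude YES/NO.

  start: ¬(¬(F ∧ x0) ∧ F)
  step 1: ¬¬(F ∧ x0) ∨ ¬F
  step 2: (F ∧ x0) ∨ ¬F
  step 3: F ∨ ¬F
  step 4: ¬F
  step 5: T

Answer: YES — reaches normal form T in 5 ≤ 5 steps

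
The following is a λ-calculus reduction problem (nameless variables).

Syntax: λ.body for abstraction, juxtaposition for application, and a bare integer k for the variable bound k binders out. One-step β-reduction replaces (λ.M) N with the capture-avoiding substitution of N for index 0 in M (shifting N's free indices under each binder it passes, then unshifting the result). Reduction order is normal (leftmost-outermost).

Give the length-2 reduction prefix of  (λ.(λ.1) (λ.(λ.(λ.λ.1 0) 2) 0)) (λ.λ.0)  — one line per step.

Answer: after 2 steps: λ.λ.0

Working:
  start: (λ.(λ.1) (λ.(λ.(λ.λ.1 0) 2) 0)) (λ.λ.0)
  →1  (λ.λ.λ.0) (λ.(λ.(λ.λ.1 0) (λ.λ.0)) 0)
  →2  λ.λ.0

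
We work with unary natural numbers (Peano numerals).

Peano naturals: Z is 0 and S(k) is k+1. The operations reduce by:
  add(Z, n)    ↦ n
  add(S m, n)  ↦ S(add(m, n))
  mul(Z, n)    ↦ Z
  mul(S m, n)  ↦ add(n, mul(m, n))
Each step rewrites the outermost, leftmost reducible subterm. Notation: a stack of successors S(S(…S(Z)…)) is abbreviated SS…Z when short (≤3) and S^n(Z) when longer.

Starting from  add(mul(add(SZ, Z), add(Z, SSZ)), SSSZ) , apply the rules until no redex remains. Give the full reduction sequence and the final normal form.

Answer: normal form = S^5(Z)  (in 11 steps)

Reduction:
  start: add(mul(add(SZ, Z), add(Z, SSZ)), SSSZ)
  [1] add(mul(S(add(Z, Z)), add(Z, SSZ)), SSSZ)
  [2] add(add(add(Z, SSZ), mul(add(Z, Z), add(Z, SSZ))), SSSZ)
  [3] add(add(SSZ, mul(add(Z, Z), add(Z, SSZ))), SSSZ)
  [4] add(S(add(SZ, mul(add(Z, Z), add(Z, SSZ)))), SSSZ)
  [5] S(add(add(SZ, mul(add(Z, Z), add(Z, SSZ))), SSSZ))
  [6] S(add(S(add(Z, mul(add(Z, Z), add(Z, SSZ)))), SSSZ))
  [7] S(S(add(add(Z, mul(add(Z, Z), add(Z, SSZ))), SSSZ)))
  [8] S(S(add(mul(add(Z, Z), add(Z, SSZ)), SSSZ)))
  [9] S(S(add(mul(Z, add(Z, SSZ)), SSSZ)))
  [10] S(S(add(Z, SSSZ)))
  [11] S^5(Z)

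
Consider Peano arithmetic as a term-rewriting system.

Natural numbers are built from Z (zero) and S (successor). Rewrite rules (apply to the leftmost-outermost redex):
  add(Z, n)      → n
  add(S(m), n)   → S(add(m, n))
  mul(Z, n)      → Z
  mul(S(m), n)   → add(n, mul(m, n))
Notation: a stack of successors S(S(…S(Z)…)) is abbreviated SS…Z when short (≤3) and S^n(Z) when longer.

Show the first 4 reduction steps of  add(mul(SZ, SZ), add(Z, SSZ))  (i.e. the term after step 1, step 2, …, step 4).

Answer: after 4 steps: S(add(mul(Z, SZ), add(Z, SSZ)))

Working:
  start: add(mul(SZ, SZ), add(Z, SSZ))
  →1  add(add(SZ, mul(Z, SZ)), add(Z, SSZ))
  →2  add(S(add(Z, mul(Z, SZ))), add(Z, SSZ))
  →3  S(add(add(Z, mul(Z, SZ)), add(Z, SSZ)))
  →4  S(add(mul(Z, SZ), add(Z, SSZ)))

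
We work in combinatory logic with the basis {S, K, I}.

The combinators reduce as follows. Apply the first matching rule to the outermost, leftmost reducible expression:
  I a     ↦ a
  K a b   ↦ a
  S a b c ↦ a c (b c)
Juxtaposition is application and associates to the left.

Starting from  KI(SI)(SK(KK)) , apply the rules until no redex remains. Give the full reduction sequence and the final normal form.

Answer: normal form = SK(KK)  (in 2 steps)

Working:
  start: KI(SI)(SK(KK))
  →1  I(SK(KK))
  →2  SK(KK)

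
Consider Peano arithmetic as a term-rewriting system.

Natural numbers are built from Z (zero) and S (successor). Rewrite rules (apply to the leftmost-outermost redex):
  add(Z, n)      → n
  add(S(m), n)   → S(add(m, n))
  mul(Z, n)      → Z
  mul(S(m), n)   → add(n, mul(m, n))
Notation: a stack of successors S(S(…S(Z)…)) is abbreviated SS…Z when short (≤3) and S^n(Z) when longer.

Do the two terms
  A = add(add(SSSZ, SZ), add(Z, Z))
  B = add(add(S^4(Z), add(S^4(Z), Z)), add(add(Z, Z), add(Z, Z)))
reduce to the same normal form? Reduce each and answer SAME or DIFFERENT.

Term A:
  start: add(add(SSSZ, SZ), add(Z, Z))
  step 1: add(S(add(SSZ, SZ)), add(Z, Z))
  step 2: S(add(add(SSZ, SZ), add(Z, Z)))
  step 3: S(add(S(add(SZ, SZ)), add(Z, Z)))
  step 4: S(S(add(add(SZ, SZ), add(Z, Z))))
  step 5: S(S(add(S(add(Z, SZ)), add(Z, Z))))
  step 6: S(S(S(add(add(Z, SZ), add(Z, Z)))))
  step 7: S(S(S(add(SZ, add(Z, Z)))))
  step 8: S(S(S(S(add(Z, add(Z, Z))))))
  step 9: S(S(S(S(add(Z, Z)))))
  step 10: S^4(Z)

Term B:
  start: add(add(S^4(Z), add(S^4(Z), Z)), add(add(Z, Z), add(Z, Z)))
  step 1: add(S(add(SSSZ, add(S^4(Z), Z))), add(add(Z, Z), add(Z, Z)))
  step 2: S(add(add(SSSZ, add(S^4(Z), Z)), add(add(Z, Z), add(Z, Z))))
  step 3: S(add(S(add(SSZ, add(S^4(Z), Z))), add(add(Z, Z), add(Z, Z))))
  step 4: S(S(add(add(SSZ, add(S^4(Z), Z)), add(add(Z, Z), add(Z, Z)))))
  step 5: S(S(add(S(add(SZ, add(S^4(Z), Z))), add(add(Z, Z), add(Z, Z)))))
  step 6: S(S(S(add(add(SZ, add(S^4(Z), Z)), add(add(Z, Z), add(Z, Z))))))
  step 7: S(S(S(add(S(add(Z, add(S^4(Z), Z))), add(add(Z, Z), add(Z, Z))))))
  step 8: S(S(S(S(add(add(Z, add(S^4(Z), Z)), add(add(Z, Z), add(Z, Z)))))))
  step 9: S(S(S(S(add(add(S^4(Z), Z), add(add(Z, Z), add(Z, Z)))))))
  step 10: S(S(S(S(add(S(add(SSSZ, Z)), add(add(Z, Z), add(Z, Z)))))))
  step 11: S(S(S(S(S(add(add(SSSZ, Z), add(add(Z, Z), add(Z, Z))))))))
  step 12: S(S(S(S(S(add(S(add(SSZ, Z)), add(add(Z, Z), add(Z, Z))))))))
  step 13: S(S(S(S(S(S(add(add(SSZ, Z), add(add(Z, Z), add(Z, Z)))))))))
  step 14: S(S(S(S(S(S(add(S(add(SZ, Z)), add(add(Z, Z), add(Z, Z)))))))))
  step 15: S(S(S(S(S(S(S(add(add(SZ, Z), add(add(Z, Z), add(Z, Z))))))))))
  step 16: S(S(S(S(S(S(S(add(S(add(Z, Z)), add(add(Z, Z), add(Z, Z))))))))))
  step 17: S(S(S(S(S(S(S(S(add(add(Z, Z), add(add(Z, Z), add(Z, Z)))))))))))
  step 18: S(S(S(S(S(S(S(S(add(Z, add(add(Z, Z), add(Z, Z)))))))))))
  step 19: S(S(S(S(S(S(S(S(add(add(Z, Z), add(Z, Z))))))))))
  step 20: S(S(S(S(S(S(S(S(add(Z, add(Z, Z))))))))))
  step 21: S(S(S(S(S(S(S(S(add(Z, Z)))))))))
  step 22: S^8(Z)

Answer: DIFFERENT — A ⇓ S^4(Z), B ⇓ S^8(Z)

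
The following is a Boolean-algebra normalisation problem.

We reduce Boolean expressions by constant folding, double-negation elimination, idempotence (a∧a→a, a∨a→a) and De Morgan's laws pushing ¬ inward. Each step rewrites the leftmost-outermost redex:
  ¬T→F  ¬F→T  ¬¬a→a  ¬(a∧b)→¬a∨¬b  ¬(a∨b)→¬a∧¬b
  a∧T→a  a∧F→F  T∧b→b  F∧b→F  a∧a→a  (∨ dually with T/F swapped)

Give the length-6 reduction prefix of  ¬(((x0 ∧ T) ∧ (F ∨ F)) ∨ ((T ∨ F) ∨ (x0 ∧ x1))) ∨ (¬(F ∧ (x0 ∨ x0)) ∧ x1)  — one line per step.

Answer: after 6 steps: ((¬x0 ∨ (¬F ∧ ¬F)) ∧ ¬((T ∨ F) ∨ (x0 ∧ x1))) ∨ (¬(F ∧ (x0 ∨ x0)) ∧ x1)

Reduction:
  start: ¬(((x0 ∧ T) ∧ (F ∨ F)) ∨ ((T ∨ F) ∨ (x0 ∧ x1))) ∨ (¬(F ∧ (x0 ∨ x0)) ∧ x1)
  step 1: (¬((x0 ∧ T) ∧ (F ∨ F)) ∧ ¬((T ∨ F) ∨ (x0 ∧ x1))) ∨ (¬(F ∧ (x0 ∨ x0)) ∧ x1)
  step 2: ((¬(x0 ∧ T) ∨ ¬(F ∨ F)) ∧ ¬((T ∨ F) ∨ (x0 ∧ x1))) ∨ (¬(F ∧ (x0 ∨ x0)) ∧ x1)
  step 3: (((¬x0 ∨ ¬T) ∨ ¬(F ∨ F)) ∧ ¬((T ∨ F) ∨ (x0 ∧ x1))) ∨ (¬(F ∧ (x0 ∨ x0)) ∧ x1)
  step 4: (((¬x0 ∨ F) ∨ ¬(F ∨ F)) ∧ ¬((T ∨ F) ∨ (x0 ∧ x1))) ∨ (¬(F ∧ (x0 ∨ x0)) ∧ x1)
  step 5: ((¬x0 ∨ ¬(F ∨ F)) ∧ ¬((T ∨ F) ∨ (x0 ∧ x1))) ∨ (¬(F ∧ (x0 ∨ x0)) ∧ x1)
  step 6: ((¬x0 ∨ (¬F ∧ ¬F)) ∧ ¬((T ∨ F) ∨ (x0 ∧ x1))) ∨ (¬(F ∧ (x0 ∨ x0)) ∧ x1)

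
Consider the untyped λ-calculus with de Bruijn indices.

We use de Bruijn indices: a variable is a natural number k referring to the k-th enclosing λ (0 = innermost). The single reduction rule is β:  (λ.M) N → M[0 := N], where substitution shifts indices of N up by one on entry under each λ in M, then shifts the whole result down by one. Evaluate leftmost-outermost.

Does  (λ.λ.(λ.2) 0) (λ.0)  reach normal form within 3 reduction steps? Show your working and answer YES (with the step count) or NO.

  start: (λ.λ.(λ.2) 0) (λ.0)
  step 1: λ.(λ.λ.0) 0
  step 2: λ.λ.0

Answer: YES — reaches normal form λ.λ.0 in 2 ≤ 3 steps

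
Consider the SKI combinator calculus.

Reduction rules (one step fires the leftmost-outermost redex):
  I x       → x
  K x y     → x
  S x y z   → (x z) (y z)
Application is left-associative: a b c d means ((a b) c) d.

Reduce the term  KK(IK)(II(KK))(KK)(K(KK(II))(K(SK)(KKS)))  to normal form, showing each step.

Answer: normal form = K  (in 5 steps)

Derivation:
  start: KK(IK)(II(KK))(KK)(K(KK(II))(K(SK)(KKS)))
  →1  K(II(KK))(KK)(K(KK(II))(K(SK)(KKS)))
  →2  II(KK)(K(KK(II))(K(SK)(KKS)))
  →3  I(KK)(K(KK(II))(K(SK)(KKS)))
  →4  KK(K(KK(II))(K(SK)(KKS)))
  →5  K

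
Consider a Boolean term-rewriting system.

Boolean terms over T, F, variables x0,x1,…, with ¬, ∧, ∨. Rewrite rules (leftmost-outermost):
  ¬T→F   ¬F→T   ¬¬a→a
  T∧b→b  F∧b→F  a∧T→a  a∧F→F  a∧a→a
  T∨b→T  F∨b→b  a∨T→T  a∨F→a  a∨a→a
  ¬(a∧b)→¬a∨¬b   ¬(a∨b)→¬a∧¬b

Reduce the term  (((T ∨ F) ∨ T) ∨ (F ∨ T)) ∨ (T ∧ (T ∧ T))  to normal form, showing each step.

  start: (((T ∨ F) ∨ T) ∨ (F ∨ T)) ∨ (T ∧ (T ∧ T))
  step 1: (T ∨ (F ∨ T)) ∨ (T ∧ (T ∧ T))
  step 2: T ∨ (T ∧ (T ∧ T))
  step 3: T

Answer: normal form = T  (in 3 steps)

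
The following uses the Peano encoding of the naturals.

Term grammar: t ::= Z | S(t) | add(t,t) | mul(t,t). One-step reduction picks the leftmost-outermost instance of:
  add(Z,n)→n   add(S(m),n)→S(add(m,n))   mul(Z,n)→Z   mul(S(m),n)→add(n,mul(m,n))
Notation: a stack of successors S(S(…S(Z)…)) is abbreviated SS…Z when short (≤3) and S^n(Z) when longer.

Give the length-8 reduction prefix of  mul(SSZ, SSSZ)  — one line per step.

Answer: after 8 steps: S(S(S(S(S(add(SZ, mul(Z, SSSZ)))))))

Derivation:
  start: mul(SSZ, SSSZ)
  →1  add(SSSZ, mul(SZ, SSSZ))
  →2  S(add(SSZ, mul(SZ, SSSZ)))
  →3  S(S(add(SZ, mul(SZ, SSSZ))))
  →4  S(S(S(add(Z, mul(SZ, SSSZ)))))
  →5  S(S(S(mul(SZ, SSSZ))))
  →6  S(S(S(add(SSSZ, mul(Z, SSSZ)))))
  →7  S(S(S(S(add(SSZ, mul(Z, SSSZ))))))
  →8  S(S(S(S(S(add(SZ, mul(Z, SSSZ)))))))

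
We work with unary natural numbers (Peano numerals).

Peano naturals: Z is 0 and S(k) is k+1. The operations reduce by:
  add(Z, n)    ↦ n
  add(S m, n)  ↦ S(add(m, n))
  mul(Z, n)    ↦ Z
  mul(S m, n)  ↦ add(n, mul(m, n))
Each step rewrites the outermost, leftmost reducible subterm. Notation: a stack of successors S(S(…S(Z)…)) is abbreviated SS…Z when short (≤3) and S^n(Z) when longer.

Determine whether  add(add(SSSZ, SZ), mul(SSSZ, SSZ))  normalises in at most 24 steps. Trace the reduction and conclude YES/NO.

  start: add(add(SSSZ, SZ), mul(SSSZ, SSZ))
  →1  add(S(add(SSZ, SZ)), mul(SSSZ, SSZ))
  →2  S(add(add(SSZ, SZ), mul(SSSZ, SSZ)))
  →3  S(add(S(add(SZ, SZ)), mul(SSSZ, SSZ)))
  →4  S(S(add(add(SZ, SZ), mul(SSSZ, SSZ))))
  →5  S(S(add(S(add(Z, SZ)), mul(SSSZ, SSZ))))
  →6  S(S(S(add(add(Z, SZ), mul(SSSZ, SSZ)))))
  →7  S(S(S(add(SZ, mul(SSSZ, SSZ)))))
  →8  S(S(S(S(add(Z, mul(SSSZ, SSZ))))))
  →9  S(S(S(S(mul(SSSZ, SSZ)))))
  →10  S(S(S(S(add(SSZ, mul(SSZ, SSZ))))))
  →11  S(S(S(S(S(add(SZ, mul(SSZ, SSZ)))))))
  →12  S(S(S(S(S(S(add(Z, mul(SSZ, SSZ))))))))
  →13  S(S(S(S(S(S(mul(SSZ, SSZ)))))))
  →14  S(S(S(S(S(S(add(SSZ, mul(SZ, SSZ))))))))
  →15  S(S(S(S(S(S(S(add(SZ, mul(SZ, SSZ)))))))))
  →16  S(S(S(S(S(S(S(S(add(Z, mul(SZ, SSZ))))))))))
  →17  S(S(S(S(S(S(S(S(mul(SZ, SSZ)))))))))
  →18  S(S(S(S(S(S(S(S(add(SSZ, mul(Z, SSZ))))))))))
  →19  S(S(S(S(S(S(S(S(S(add(SZ, mul(Z, SSZ)))))))))))
  →20  S(S(S(S(S(S(S(S(S(S(add(Z, mul(Z, SSZ))))))))))))
  →21  S(S(S(S(S(S(S(S(S(S(mul(Z, SSZ)))))))))))
  →22  S^10(Z)

Answer: YES — reaches normal form S^10(Z) in 22 ≤ 24 steps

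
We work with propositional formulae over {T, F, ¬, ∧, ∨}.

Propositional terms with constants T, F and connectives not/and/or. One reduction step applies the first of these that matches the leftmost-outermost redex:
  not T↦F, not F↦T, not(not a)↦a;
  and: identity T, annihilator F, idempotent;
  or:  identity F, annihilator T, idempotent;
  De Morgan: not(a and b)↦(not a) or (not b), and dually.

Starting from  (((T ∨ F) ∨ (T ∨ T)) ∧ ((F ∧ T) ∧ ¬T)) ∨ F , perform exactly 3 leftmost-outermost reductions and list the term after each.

Answer: after 3 steps: T ∧ ((F ∧ T) ∧ ¬T)

Derivation:
  start: (((T ∨ F) ∨ (T ∨ T)) ∧ ((F ∧ T) ∧ ¬T)) ∨ F
  [1] ((T ∨ F) ∨ (T ∨ T)) ∧ ((F ∧ T) ∧ ¬T)
  [2] (T ∨ (T ∨ T)) ∧ ((F ∧ T) ∧ ¬T)
  [3] T ∧ ((F ∧ T) ∧ ¬T)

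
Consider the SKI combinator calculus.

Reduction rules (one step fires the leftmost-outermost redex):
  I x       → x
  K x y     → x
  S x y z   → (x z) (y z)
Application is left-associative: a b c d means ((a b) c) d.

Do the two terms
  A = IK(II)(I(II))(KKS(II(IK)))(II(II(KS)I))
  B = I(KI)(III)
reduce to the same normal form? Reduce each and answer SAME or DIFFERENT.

Answer: DIFFERENT — A ⇓ K, B ⇓ I

Derivation:
Term A:
  start: IK(II)(I(II))(KKS(II(IK)))(II(II(KS)I))
  step 1: K(II)(I(II))(KKS(II(IK)))(II(II(KS)I))
  step 2: II(KKS(II(IK)))(II(II(KS)I))
  step 3: I(KKS(II(IK)))(II(II(KS)I))
  step 4: KKS(II(IK))(II(II(KS)I))
  step 5: K(II(IK))(II(II(KS)I))
  step 6: II(IK)
  step 7: I(IK)
  step 8: IK
  step 9: K

Term B:
  start: I(KI)(III)
  step 1: KI(III)
  step 2: I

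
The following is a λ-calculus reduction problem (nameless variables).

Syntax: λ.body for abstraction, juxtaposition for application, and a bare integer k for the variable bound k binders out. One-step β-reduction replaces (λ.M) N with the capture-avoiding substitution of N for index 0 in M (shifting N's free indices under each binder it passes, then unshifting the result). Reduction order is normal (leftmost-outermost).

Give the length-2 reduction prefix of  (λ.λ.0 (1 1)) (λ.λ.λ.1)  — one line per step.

  start: (λ.λ.0 (1 1)) (λ.λ.λ.1)
  →1  λ.0 ((λ.λ.λ.1) (λ.λ.λ.1))
  →2  λ.0 (λ.λ.1)

Answer: after 2 steps: λ.0 (λ.λ.1)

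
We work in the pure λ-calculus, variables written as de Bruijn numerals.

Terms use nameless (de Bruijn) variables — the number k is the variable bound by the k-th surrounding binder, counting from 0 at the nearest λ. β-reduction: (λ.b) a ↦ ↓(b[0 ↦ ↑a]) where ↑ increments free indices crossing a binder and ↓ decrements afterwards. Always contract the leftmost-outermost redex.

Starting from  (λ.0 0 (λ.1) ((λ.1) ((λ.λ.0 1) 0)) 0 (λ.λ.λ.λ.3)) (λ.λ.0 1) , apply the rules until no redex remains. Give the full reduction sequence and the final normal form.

  start: (λ.0 0 (λ.1) ((λ.1) ((λ.λ.0 1) 0)) 0 (λ.λ.λ.λ.3)) (λ.λ.0 1)
  step 1: (λ.λ.0 1) (λ.λ.0 1) (λ.λ.λ.0 1) ((λ.λ.λ.0 1) ((λ.λ.0 1) (λ.λ.0 1))) (λ.λ.0 1) (λ.λ.λ.λ.3)
  step 2: (λ.0 (λ.λ.0 1)) (λ.λ.λ.0 1) ((λ.λ.λ.0 1) ((λ.λ.0 1) (λ.λ.0 1))) (λ.λ.0 1) (λ.λ.λ.λ.3)
  step 3: (λ.λ.λ.0 1) (λ.λ.0 1) ((λ.λ.λ.0 1) ((λ.λ.0 1) (λ.λ.0 1))) (λ.λ.0 1) (λ.λ.λ.λ.3)
  step 4: (λ.λ.0 1) ((λ.λ.λ.0 1) ((λ.λ.0 1) (λ.λ.0 1))) (λ.λ.0 1) (λ.λ.λ.λ.3)
  step 5: (λ.0 ((λ.λ.λ.0 1) ((λ.λ.0 1) (λ.λ.0 1)))) (λ.λ.0 1) (λ.λ.λ.λ.3)
  step 6: (λ.λ.0 1) ((λ.λ.λ.0 1) ((λ.λ.0 1) (λ.λ.0 1))) (λ.λ.λ.λ.3)
  step 7: (λ.0 ((λ.λ.λ.0 1) ((λ.λ.0 1) (λ.λ.0 1)))) (λ.λ.λ.λ.3)
  step 8: (λ.λ.λ.λ.3) ((λ.λ.λ.0 1) ((λ.λ.0 1) (λ.λ.0 1)))
  step 9: λ.λ.λ.(λ.λ.λ.0 1) ((λ.λ.0 1) (λ.λ.0 1))
  step 10: λ.λ.λ.λ.λ.0 1

Answer: normal form = λ.λ.λ.λ.λ.0 1  (in 10 steps)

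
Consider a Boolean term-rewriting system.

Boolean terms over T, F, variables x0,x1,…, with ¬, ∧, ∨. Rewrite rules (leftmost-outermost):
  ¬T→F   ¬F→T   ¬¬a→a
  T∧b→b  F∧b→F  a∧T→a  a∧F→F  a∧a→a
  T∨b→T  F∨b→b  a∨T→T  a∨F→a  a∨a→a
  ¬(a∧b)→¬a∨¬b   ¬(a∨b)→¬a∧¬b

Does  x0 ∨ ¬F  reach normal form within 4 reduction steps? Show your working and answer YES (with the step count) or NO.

  start: x0 ∨ ¬F
  →1  x0 ∨ T
  →2  T

Answer: YES — reaches normal form T in 2 ≤ 4 steps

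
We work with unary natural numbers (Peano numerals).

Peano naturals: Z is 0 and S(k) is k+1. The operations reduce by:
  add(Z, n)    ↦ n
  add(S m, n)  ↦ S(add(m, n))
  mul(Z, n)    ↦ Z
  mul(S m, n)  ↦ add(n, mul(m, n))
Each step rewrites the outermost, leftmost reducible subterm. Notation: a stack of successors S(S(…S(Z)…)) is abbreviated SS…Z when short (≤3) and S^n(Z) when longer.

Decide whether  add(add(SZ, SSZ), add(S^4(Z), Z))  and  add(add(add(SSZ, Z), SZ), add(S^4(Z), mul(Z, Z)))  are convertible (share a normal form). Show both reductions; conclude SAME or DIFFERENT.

Answer: SAME — A ⇓ S^7(Z), B ⇓ S^7(Z)

Reduction:
Term A:
  start: add(add(SZ, SSZ), add(S^4(Z), Z))
  [1] add(S(add(Z, SSZ)), add(S^4(Z), Z))
  [2] S(add(add(Z, SSZ), add(S^4(Z), Z)))
  [3] S(add(SSZ, add(S^4(Z), Z)))
  [4] S(S(add(SZ, add(S^4(Z), Z))))
  [5] S(S(S(add(Z, add(S^4(Z), Z)))))
  [6] S(S(S(add(S^4(Z), Z))))
  [7] S(S(S(S(add(SSSZ, Z)))))
  [8] S(S(S(S(S(add(SSZ, Z))))))
  [9] S(S(S(S(S(S(add(SZ, Z)))))))
  [10] S(S(S(S(S(S(S(add(Z, Z))))))))
  [11] S^7(Z)

Term B:
  start: add(add(add(SSZ, Z), SZ), add(S^4(Z), mul(Z, Z)))
  [1] add(add(S(add(SZ, Z)), SZ), add(S^4(Z), mul(Z, Z)))
  [2] add(S(add(add(SZ, Z), SZ)), add(S^4(Z), mul(Z, Z)))
  [3] S(add(add(add(SZ, Z), SZ), add(S^4(Z), mul(Z, Z))))
  [4] S(add(add(S(add(Z, Z)), SZ), add(S^4(Z), mul(Z, Z))))
  [5] S(add(S(add(add(Z, Z), SZ)), add(S^4(Z), mul(Z, Z))))
  [6] S(S(add(add(add(Z, Z), SZ), add(S^4(Z), mul(Z, Z)))))
  [7] S(S(add(add(Z, SZ), add(S^4(Z), mul(Z, Z)))))
  [8] S(S(add(SZ, add(S^4(Z), mul(Z, Z)))))
  [9] S(S(S(add(Z, add(S^4(Z), mul(Z, Z))))))
  [10] S(S(S(add(S^4(Z), mul(Z, Z)))))
  [11] S(S(S(S(add(SSSZ, mul(Z, Z))))))
  [12] S(S(S(S(S(add(SSZ, mul(Z, Z)))))))
  [13] S(S(S(S(S(S(add(SZ, mul(Z, Z))))))))
  [14] S(S(S(S(S(S(S(add(Z, mul(Z, Z)))))))))
  [15] S(S(S(S(S(S(S(mul(Z, Z))))))))
  [16] S^7(Z)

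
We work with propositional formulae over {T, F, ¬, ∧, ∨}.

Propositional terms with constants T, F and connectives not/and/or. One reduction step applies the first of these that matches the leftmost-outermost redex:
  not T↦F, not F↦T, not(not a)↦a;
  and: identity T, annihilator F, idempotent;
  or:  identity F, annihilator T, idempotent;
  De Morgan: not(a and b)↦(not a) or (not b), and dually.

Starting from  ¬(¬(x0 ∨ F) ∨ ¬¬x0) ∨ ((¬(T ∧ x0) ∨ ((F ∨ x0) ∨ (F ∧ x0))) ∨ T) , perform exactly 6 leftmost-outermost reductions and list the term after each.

  start: ¬(¬(x0 ∨ F) ∨ ¬¬x0) ∨ ((¬(T ∧ x0) ∨ ((F ∨ x0) ∨ (F ∧ x0))) ∨ T)
  [1] (¬¬(x0 ∨ F) ∧ ¬¬¬x0) ∨ ((¬(T ∧ x0) ∨ ((F ∨ x0) ∨ (F ∧ x0))) ∨ T)
  [2] ((x0 ∨ F) ∧ ¬¬¬x0) ∨ ((¬(T ∧ x0) ∨ ((F ∨ x0) ∨ (F ∧ x0))) ∨ T)
  [3] (x0 ∧ ¬¬¬x0) ∨ ((¬(T ∧ x0) ∨ ((F ∨ x0) ∨ (F ∧ x0))) ∨ T)
  [4] (x0 ∧ ¬x0) ∨ ((¬(T ∧ x0) ∨ ((F ∨ x0) ∨ (F ∧ x0))) ∨ T)
  [5] (x0 ∧ ¬x0) ∨ T
  [6] T

Answer: after 6 steps: T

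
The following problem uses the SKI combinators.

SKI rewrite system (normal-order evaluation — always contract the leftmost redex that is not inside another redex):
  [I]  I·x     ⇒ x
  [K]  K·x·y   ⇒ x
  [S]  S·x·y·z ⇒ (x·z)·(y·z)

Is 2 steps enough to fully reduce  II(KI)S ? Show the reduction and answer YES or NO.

Answer: NO — after 2 steps the term is KIS, not yet normal

Reduction:
  start: II(KI)S
  [1] I(KI)S
  [2] KIS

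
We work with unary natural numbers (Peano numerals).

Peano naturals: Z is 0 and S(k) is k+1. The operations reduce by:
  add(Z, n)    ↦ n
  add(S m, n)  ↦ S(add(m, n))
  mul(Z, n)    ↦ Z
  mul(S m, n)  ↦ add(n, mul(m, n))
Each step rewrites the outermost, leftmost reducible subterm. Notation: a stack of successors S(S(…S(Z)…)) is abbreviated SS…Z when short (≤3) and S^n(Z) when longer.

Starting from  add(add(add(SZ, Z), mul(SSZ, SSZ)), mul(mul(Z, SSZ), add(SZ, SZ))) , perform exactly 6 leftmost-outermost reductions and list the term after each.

  start: add(add(add(SZ, Z), mul(SSZ, SSZ)), mul(mul(Z, SSZ), add(SZ, SZ)))
  →1  add(add(S(add(Z, Z)), mul(SSZ, SSZ)), mul(mul(Z, SSZ), add(SZ, SZ)))
  →2  add(S(add(add(Z, Z), mul(SSZ, SSZ))), mul(mul(Z, SSZ), add(SZ, SZ)))
  →3  S(add(add(add(Z, Z), mul(SSZ, SSZ)), mul(mul(Z, SSZ), add(SZ, SZ))))
  →4  S(add(add(Z, mul(SSZ, SSZ)), mul(mul(Z, SSZ), add(SZ, SZ))))
  →5  S(add(mul(SSZ, SSZ), mul(mul(Z, SSZ), add(SZ, SZ))))
  →6  S(add(add(SSZ, mul(SZ, SSZ)), mul(mul(Z, SSZ), add(SZ, SZ))))

Answer: after 6 steps: S(add(add(SSZ, mul(SZ, SSZ)), mul(mul(Z, SSZ), add(SZ, SZ))))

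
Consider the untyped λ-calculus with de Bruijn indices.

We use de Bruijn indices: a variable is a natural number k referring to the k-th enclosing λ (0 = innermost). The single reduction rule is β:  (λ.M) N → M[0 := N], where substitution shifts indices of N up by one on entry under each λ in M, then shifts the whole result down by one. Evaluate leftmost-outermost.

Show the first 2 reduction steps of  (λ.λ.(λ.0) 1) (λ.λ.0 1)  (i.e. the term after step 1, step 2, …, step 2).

Answer: after 2 steps: λ.λ.λ.0 1

Reduction:
  start: (λ.λ.(λ.0) 1) (λ.λ.0 1)
  step 1: λ.(λ.0) (λ.λ.0 1)
  step 2: λ.λ.λ.0 1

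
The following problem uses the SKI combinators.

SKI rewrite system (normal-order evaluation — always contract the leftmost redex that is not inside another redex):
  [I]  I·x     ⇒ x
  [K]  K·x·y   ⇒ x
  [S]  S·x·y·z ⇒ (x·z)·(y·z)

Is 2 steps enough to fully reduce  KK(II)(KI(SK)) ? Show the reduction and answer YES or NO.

  start: KK(II)(KI(SK))
  step 1: K(KI(SK))
  step 2: KI

Answer: YES — reaches normal form KI in 2 ≤ 2 steps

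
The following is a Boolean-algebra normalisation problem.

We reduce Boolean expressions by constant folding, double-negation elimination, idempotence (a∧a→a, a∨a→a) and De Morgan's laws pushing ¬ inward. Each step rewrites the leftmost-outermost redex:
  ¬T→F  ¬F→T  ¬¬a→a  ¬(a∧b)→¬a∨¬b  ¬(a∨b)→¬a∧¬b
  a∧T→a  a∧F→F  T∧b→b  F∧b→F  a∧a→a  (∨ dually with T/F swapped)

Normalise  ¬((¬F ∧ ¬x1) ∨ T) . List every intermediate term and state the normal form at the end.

Answer: normal form = F  (in 7 steps)

Reduction:
  start: ¬((¬F ∧ ¬x1) ∨ T)
  →1  ¬(¬F ∧ ¬x1) ∧ ¬T
  →2  (¬¬F ∨ ¬¬x1) ∧ ¬T
  →3  (F ∨ ¬¬x1) ∧ ¬T
  →4  ¬¬x1 ∧ ¬T
  →5  x1 ∧ ¬T
  →6  x1 ∧ F
  →7  F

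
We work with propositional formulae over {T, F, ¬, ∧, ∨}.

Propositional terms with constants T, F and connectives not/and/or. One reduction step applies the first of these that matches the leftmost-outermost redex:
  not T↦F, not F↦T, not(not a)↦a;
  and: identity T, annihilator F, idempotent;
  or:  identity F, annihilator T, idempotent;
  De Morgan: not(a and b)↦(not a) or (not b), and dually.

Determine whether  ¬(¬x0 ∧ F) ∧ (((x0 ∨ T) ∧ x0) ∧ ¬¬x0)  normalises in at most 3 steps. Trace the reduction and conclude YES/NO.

  start: ¬(¬x0 ∧ F) ∧ (((x0 ∨ T) ∧ x0) ∧ ¬¬x0)
  →1  (¬¬x0 ∨ ¬F) ∧ (((x0 ∨ T) ∧ x0) ∧ ¬¬x0)
  →2  (x0 ∨ ¬F) ∧ (((x0 ∨ T) ∧ x0) ∧ ¬¬x0)
  →3  (x0 ∨ T) ∧ (((x0 ∨ T) ∧ x0) ∧ ¬¬x0)

Answer: NO — after 3 steps the term is (x0 ∨ T) ∧ (((x0 ∨ T) ∧ x0) ∧ ¬¬x0), not yet normal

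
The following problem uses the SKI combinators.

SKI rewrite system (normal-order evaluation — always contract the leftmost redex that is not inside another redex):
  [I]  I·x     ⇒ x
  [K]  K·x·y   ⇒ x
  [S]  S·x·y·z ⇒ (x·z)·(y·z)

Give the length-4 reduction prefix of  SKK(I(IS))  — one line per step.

  start: SKK(I(IS))
  [1] K(I(IS))(K(I(IS)))
  [2] I(IS)
  [3] IS
  [4] S

Answer: after 4 steps: S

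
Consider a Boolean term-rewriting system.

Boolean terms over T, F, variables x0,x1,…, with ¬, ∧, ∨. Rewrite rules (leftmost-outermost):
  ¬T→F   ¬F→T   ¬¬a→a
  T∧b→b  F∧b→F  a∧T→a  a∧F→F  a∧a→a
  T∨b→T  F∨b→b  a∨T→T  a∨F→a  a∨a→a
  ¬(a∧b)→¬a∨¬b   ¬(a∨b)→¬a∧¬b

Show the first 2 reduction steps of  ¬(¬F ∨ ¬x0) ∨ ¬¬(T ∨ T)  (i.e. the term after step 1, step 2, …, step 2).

  start: ¬(¬F ∨ ¬x0) ∨ ¬¬(T ∨ T)
  →1  (¬¬F ∧ ¬¬x0) ∨ ¬¬(T ∨ T)
  →2  (F ∧ ¬¬x0) ∨ ¬¬(T ∨ T)

Answer: after 2 steps: (F ∧ ¬¬x0) ∨ ¬¬(T ∨ T)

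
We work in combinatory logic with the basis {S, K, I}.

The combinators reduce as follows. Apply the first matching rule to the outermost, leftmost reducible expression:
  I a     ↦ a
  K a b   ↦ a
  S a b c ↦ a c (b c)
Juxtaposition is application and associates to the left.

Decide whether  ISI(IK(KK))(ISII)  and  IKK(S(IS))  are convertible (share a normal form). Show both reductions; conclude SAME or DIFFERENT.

Term A:
  start: ISI(IK(KK))(ISII)
  [1] SI(IK(KK))(ISII)
  [2] I(ISII)(IK(KK)(ISII))
  [3] ISII(IK(KK)(ISII))
  [4] SII(IK(KK)(ISII))
  [5] I(IK(KK)(ISII))(I(IK(KK)(ISII)))
  [6] IK(KK)(ISII)(I(IK(KK)(ISII)))
  [7] K(KK)(ISII)(I(IK(KK)(ISII)))
  [8] KK(I(IK(KK)(ISII)))
  [9] K

Term B:
  start: IKK(S(IS))
  [1] KK(S(IS))
  [2] K

Answer: SAME — A ⇓ K, B ⇓ K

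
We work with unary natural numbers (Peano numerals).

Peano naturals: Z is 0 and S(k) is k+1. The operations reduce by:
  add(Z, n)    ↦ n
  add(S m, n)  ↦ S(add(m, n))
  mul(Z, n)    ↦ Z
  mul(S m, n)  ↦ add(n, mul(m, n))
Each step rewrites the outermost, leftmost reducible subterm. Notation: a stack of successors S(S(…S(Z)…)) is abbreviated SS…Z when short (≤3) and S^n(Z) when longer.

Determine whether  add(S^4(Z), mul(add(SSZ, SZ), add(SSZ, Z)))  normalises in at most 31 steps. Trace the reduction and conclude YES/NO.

Answer: YES — reaches normal form S^10(Z) in 30 ≤ 31 steps

Reduction:
  start: add(S^4(Z), mul(add(SSZ, SZ), add(SSZ, Z)))
  [1] S(add(SSSZ, mul(add(SSZ, SZ), add(SSZ, Z))))
  [2] S(S(add(SSZ, mul(add(SSZ, SZ), add(SSZ, Z)))))
  [3] S(S(S(add(SZ, mul(add(SSZ, SZ), add(SSZ, Z))))))
  [4] S(S(S(S(add(Z, mul(add(SSZ, SZ), add(SSZ, Z)))))))
  [5] S(S(S(S(mul(add(SSZ, SZ), add(SSZ, Z))))))
  [6] S(S(S(S(mul(S(add(SZ, SZ)), add(SSZ, Z))))))
  [7] S(S(S(S(add(add(SSZ, Z), mul(add(SZ, SZ), add(SSZ, Z)))))))
  [8] S(S(S(S(add(S(add(SZ, Z)), mul(add(SZ, SZ), add(SSZ, Z)))))))
  [9] S(S(S(S(S(add(add(SZ, Z), mul(add(SZ, SZ), add(SSZ, Z))))))))
  [10] S(S(S(S(S(add(S(add(Z, Z)), mul(add(SZ, SZ), add(SSZ, Z))))))))
  [11] S(S(S(S(S(S(add(add(Z, Z), mul(add(SZ, SZ), add(SSZ, Z)))))))))
  [12] S(S(S(S(S(S(add(Z, mul(add(SZ, SZ), add(SSZ, Z)))))))))
  [13] S(S(S(S(S(S(mul(add(SZ, SZ), add(SSZ, Z))))))))
  [14] S(S(S(S(S(S(mul(S(add(Z, SZ)), add(SSZ, Z))))))))
  [15] S(S(S(S(S(S(add(add(SSZ, Z), mul(add(Z, SZ), add(SSZ, Z)))))))))
  [16] S(S(S(S(S(S(add(S(add(SZ, Z)), mul(add(Z, SZ), add(SSZ, Z)))))))))
  [17] S(S(S(S(S(S(S(add(add(SZ, Z), mul(add(Z, SZ), add(SSZ, Z))))))))))
  [18] S(S(S(S(S(S(S(add(S(add(Z, Z)), mul(add(Z, SZ), add(SSZ, Z))))))))))
  [19] S(S(S(S(S(S(S(S(add(add(Z, Z), mul(add(Z, SZ), add(SSZ, Z)))))))))))
  [20] S(S(S(S(S(S(S(S(add(Z, mul(add(Z, SZ), add(SSZ, Z)))))))))))
  [21] S(S(S(S(S(S(S(S(mul(add(Z, SZ), add(SSZ, Z))))))))))
  [22] S(S(S(S(S(S(S(S(mul(SZ, add(SSZ, Z))))))))))
  [23] S(S(S(S(S(S(S(S(add(add(SSZ, Z), mul(Z, add(SSZ, Z)))))))))))
  [24] S(S(S(S(S(S(S(S(add(S(add(SZ, Z)), mul(Z, add(SSZ, Z)))))))))))
  [25] S(S(S(S(S(S(S(S(S(add(add(SZ, Z), mul(Z, add(SSZ, Z))))))))))))
  [26] S(S(S(S(S(S(S(S(S(add(S(add(Z, Z)), mul(Z, add(SSZ, Z))))))))))))
  [27] S(S(S(S(S(S(S(S(S(S(add(add(Z, Z), mul(Z, add(SSZ, Z)))))))))))))
  [28] S(S(S(S(S(S(S(S(S(S(add(Z, mul(Z, add(SSZ, Z)))))))))))))
  [29] S(S(S(S(S(S(S(S(S(S(mul(Z, add(SSZ, Z))))))))))))
  [30] S^10(Z)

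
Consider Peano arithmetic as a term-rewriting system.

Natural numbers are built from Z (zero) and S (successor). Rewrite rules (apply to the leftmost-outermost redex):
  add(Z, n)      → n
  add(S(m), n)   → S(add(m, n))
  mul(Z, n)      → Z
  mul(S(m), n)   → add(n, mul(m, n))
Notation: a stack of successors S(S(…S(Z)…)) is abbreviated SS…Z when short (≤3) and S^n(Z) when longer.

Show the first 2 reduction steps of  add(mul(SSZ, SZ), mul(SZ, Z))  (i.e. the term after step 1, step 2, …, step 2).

  start: add(mul(SSZ, SZ), mul(SZ, Z))
  [1] add(add(SZ, mul(SZ, SZ)), mul(SZ, Z))
  [2] add(S(add(Z, mul(SZ, SZ))), mul(SZ, Z))

Answer: after 2 steps: add(S(add(Z, mul(SZ, SZ))), mul(SZ, Z))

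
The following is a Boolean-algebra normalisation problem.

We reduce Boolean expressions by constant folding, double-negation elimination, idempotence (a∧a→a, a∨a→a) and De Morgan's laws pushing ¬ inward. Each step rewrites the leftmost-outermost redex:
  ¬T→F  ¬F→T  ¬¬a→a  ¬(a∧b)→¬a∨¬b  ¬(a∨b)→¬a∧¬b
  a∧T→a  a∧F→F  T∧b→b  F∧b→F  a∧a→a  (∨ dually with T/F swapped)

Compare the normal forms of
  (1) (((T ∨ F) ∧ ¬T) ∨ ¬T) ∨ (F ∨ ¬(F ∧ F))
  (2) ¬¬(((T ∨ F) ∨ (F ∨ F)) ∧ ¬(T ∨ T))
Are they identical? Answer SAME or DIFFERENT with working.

Term A:
  start: (((T ∨ F) ∧ ¬T) ∨ ¬T) ∨ (F ∨ ¬(F ∧ F))
  step 1: ((T ∧ ¬T) ∨ ¬T) ∨ (F ∨ ¬(F ∧ F))
  step 2: (¬T ∨ ¬T) ∨ (F ∨ ¬(F ∧ F))
  step 3: ¬T ∨ (F ∨ ¬(F ∧ F))
  step 4: F ∨ (F ∨ ¬(F ∧ F))
  step 5: F ∨ ¬(F ∧ F)
  step 6: ¬(F ∧ F)
  step 7: ¬F ∨ ¬F
  step 8: ¬F
  step 9: T

Term B:
  start: ¬¬(((T ∨ F) ∨ (F ∨ F)) ∧ ¬(T ∨ T))
  step 1: ((T ∨ F) ∨ (F ∨ F)) ∧ ¬(T ∨ T)
  step 2: (T ∨ (F ∨ F)) ∧ ¬(T ∨ T)
  step 3: T ∧ ¬(T ∨ T)
  step 4: ¬(T ∨ T)
  step 5: ¬T ∧ ¬T
  step 6: ¬T
  step 7: F

Answer: DIFFERENT — A ⇓ T, B ⇓ F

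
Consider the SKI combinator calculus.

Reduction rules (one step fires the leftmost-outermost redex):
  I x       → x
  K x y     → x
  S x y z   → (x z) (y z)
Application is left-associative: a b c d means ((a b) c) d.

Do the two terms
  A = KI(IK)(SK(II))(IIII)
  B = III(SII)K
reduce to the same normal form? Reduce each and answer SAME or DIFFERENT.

Answer: DIFFERENT — A ⇓ I, B ⇓ KK

Derivation:
Term A:
  start: KI(IK)(SK(II))(IIII)
  step 1: I(SK(II))(IIII)
  step 2: SK(II)(IIII)
  step 3: K(IIII)(II(IIII))
  step 4: IIII
  step 5: III
  step 6: II
  step 7: I

Term B:
  start: III(SII)K
  step 1: II(SII)K
  step 2: I(SII)K
  step 3: SIIK
  step 4: IK(IK)
  step 5: K(IK)
  step 6: KK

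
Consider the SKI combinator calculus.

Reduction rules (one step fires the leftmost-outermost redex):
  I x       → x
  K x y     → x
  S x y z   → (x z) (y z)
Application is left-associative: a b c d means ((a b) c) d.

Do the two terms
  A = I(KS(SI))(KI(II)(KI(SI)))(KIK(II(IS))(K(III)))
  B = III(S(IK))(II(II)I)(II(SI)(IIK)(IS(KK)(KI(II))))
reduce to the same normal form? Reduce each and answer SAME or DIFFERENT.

Answer: DIFFERENT — A ⇓ SI(S(KI)), B ⇓ K(K(S(KK)I))

Working:
Term A:
  start: I(KS(SI))(KI(II)(KI(SI)))(KIK(II(IS))(K(III)))
  →1  KS(SI)(KI(II)(KI(SI)))(KIK(II(IS))(K(III)))
  →2  S(KI(II)(KI(SI)))(KIK(II(IS))(K(III)))
  →3  S(I(KI(SI)))(KIK(II(IS))(K(III)))
  →4  S(KI(SI))(KIK(II(IS))(K(III)))
  →5  SI(KIK(II(IS))(K(III)))
  →6  SI(I(II(IS))(K(III)))
  →7  SI(II(IS)(K(III)))
  →8  SI(I(IS)(K(III)))
  →9  SI(IS(K(III)))
  →10  SI(S(K(III)))
  →11  SI(S(K(II)))
  →12  SI(S(KI))

Term B:
  start: III(S(IK))(II(II)I)(II(SI)(IIK)(IS(KK)(KI(II))))
  →1  II(S(IK))(II(II)I)(II(SI)(IIK)(IS(KK)(KI(II))))
  →2  I(S(IK))(II(II)I)(II(SI)(IIK)(IS(KK)(KI(II))))
  →3  S(IK)(II(II)I)(II(SI)(IIK)(IS(KK)(KI(II))))
  →4  IK(II(SI)(IIK)(IS(KK)(KI(II))))(II(II)I(II(SI)(IIK)(IS(KK)(KI(II)))))
  →5  K(II(SI)(IIK)(IS(KK)(KI(II))))(II(II)I(II(SI)(IIK)(IS(KK)(KI(II)))))
  →6  II(SI)(IIK)(IS(KK)(KI(II)))
  →7  I(SI)(IIK)(IS(KK)(KI(II)))
  →8  SI(IIK)(IS(KK)(KI(II)))
  →9  I(IS(KK)(KI(II)))(IIK(IS(KK)(KI(II))))
  →10  IS(KK)(KI(II))(IIK(IS(KK)(KI(II))))
  →11  S(KK)(KI(II))(IIK(IS(KK)(KI(II))))
  →12  KK(IIK(IS(KK)(KI(II))))(KI(II)(IIK(IS(KK)(KI(II)))))
  →13  K(KI(II)(IIK(IS(KK)(KI(II)))))
  →14  K(I(IIK(IS(KK)(KI(II)))))
  →15  K(IIK(IS(KK)(KI(II))))
  →16  K(IK(IS(KK)(KI(II))))
  →17  K(K(IS(KK)(KI(II))))
  →18  K(K(S(KK)(KI(II))))
  →19  K(K(S(KK)I))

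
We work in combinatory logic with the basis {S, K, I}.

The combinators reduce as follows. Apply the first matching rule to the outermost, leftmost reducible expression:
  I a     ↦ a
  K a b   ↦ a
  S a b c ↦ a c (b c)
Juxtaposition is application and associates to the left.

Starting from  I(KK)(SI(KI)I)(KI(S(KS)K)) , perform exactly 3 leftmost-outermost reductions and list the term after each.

Answer: after 3 steps: KI

Working:
  start: I(KK)(SI(KI)I)(KI(S(KS)K))
  step 1: KK(SI(KI)I)(KI(S(KS)K))
  step 2: K(KI(S(KS)K))
  step 3: KI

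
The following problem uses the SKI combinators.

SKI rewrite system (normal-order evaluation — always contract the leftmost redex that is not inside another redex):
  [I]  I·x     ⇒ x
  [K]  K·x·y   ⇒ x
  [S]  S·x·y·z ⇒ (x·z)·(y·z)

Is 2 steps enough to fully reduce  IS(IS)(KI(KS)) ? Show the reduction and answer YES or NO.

  start: IS(IS)(KI(KS))
  step 1: S(IS)(KI(KS))
  step 2: SS(KI(KS))

Answer: NO — after 2 steps the term is SS(KI(KS)), not yet normal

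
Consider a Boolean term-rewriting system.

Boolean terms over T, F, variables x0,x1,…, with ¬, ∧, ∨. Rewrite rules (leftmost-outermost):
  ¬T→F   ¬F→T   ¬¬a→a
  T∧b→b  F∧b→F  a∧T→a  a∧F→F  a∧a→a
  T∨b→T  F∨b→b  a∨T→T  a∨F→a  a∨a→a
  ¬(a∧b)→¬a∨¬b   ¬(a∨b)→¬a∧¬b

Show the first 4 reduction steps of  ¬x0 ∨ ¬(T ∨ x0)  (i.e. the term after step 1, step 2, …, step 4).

Answer: after 4 steps: ¬x0

Derivation:
  start: ¬x0 ∨ ¬(T ∨ x0)
  →1  ¬x0 ∨ (¬T ∧ ¬x0)
  →2  ¬x0 ∨ (F ∧ ¬x0)
  →3  ¬x0 ∨ F
  →4  ¬x0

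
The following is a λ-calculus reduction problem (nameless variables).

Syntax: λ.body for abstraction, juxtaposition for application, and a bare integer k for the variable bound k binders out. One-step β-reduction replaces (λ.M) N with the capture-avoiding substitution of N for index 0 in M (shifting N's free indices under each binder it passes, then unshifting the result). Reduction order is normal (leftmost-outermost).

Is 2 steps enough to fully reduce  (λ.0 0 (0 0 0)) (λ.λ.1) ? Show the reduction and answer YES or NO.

  start: (λ.0 0 (0 0 0)) (λ.λ.1)
  [1] (λ.λ.1) (λ.λ.1) ((λ.λ.1) (λ.λ.1) (λ.λ.1))
  [2] (λ.λ.λ.1) ((λ.λ.1) (λ.λ.1) (λ.λ.1))

Answer: NO — after 2 steps the term is (λ.λ.λ.1) ((λ.λ.1) (λ.λ.1) (λ.λ.1)), not yet normal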